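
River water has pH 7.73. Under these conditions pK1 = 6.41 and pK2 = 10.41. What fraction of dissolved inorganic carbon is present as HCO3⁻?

α₁ = 1 / (1 + [H⁺]/K1 + K2/[H⁺]) = 1 / (1 + 10^-1.32 + 10^-2.68)
   = 1 / (1 + 0.047863 + 0.0020893) = 1/1.0500 = 0.9524

α₁ = 0.952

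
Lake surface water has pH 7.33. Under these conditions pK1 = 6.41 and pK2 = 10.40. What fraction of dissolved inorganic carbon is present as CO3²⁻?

α₂ = 1 / (1 + [H⁺]/K2 + [H⁺]²/(K1K2)) = 1 / (1 + 10^+3.07 + 10^+2.15)
   = 1 / (1 + 1174.9 + 141.25) = 1/1317.2 = 0.0007592

α₂ = 0.000759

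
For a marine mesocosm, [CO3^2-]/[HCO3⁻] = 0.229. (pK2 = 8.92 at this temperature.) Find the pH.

From K2 = [H⁺][CO3^2-]/[HCO3⁻]:  pH = pK2 + log₁₀([CO3^2-]/[HCO3⁻])
log₁₀(0.229) = -0.640
pH = 8.92 + (-0.640) = 8.28

pH = 8.28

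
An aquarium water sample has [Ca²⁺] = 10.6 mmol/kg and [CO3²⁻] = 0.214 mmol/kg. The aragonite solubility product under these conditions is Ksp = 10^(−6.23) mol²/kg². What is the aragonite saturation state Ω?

Ω = 3.85

Ksp = 10^(−6.23) = 5.888×10^-7
Ω = [Ca²⁺][CO3²⁻]/Ksp = (10.6×10^-3)(0.214×10^-3) / 5.888×10^-7 = 3.85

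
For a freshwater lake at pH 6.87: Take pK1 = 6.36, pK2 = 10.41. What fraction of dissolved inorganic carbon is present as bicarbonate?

α₁ = 1 / (1 + [H⁺]/K1 + K2/[H⁺]) = 1 / (1 + 10^-0.51 + 10^-3.54)
   = 1 / (1 + 0.30903 + 0.00028840) = 1/1.3093 = 0.7638

α₁ = 0.764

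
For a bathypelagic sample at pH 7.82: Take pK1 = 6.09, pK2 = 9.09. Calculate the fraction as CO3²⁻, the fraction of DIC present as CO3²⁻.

α₂ = 0.0501

α₂ = 1 / (1 + [H⁺]/K2 + [H⁺]²/(K1K2)) = 1 / (1 + 10^+1.27 + 10^-0.46)
   = 1 / (1 + 18.621 + 0.34674) = 1/19.968 = 0.05008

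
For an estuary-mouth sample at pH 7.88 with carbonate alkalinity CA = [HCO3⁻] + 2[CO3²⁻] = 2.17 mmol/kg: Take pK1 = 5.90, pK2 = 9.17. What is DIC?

CA = [HCO3⁻] + 2[CO3²⁻] = (α₁ + 2α₂)·DIC
At pH 7.88: [H⁺]/K1 = 10^-1.98 = 0.010471, K2/[H⁺] = 10^-1.29 = 0.051286
α₁ = 1/(1 + 0.010471 + 0.051286) = 1/1.0618 = 0.9418; α₂ = α₁·K2/[H⁺] = 0.04830
α₁ + 2α₂ = 1.0384
DIC = CA / (α₁ + 2α₂) = 2.17 / 1.0384 = 2.09 mmol/kg

DIC = 2.09 mmol/kg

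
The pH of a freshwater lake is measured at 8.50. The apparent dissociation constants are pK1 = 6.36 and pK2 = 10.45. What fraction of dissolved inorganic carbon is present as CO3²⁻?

α₂ = 0.0110

α₂ = 1 / (1 + [H⁺]/K2 + [H⁺]²/(K1K2)) = 1 / (1 + 10^+1.95 + 10^-0.19)
   = 1 / (1 + 89.125 + 0.64565) = 1/90.771 = 0.01102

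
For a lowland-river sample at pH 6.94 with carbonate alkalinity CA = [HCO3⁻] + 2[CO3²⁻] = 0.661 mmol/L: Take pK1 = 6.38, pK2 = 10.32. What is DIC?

DIC = 0.843 mmol/L

CA = [HCO3⁻] + 2[CO3²⁻] = (α₁ + 2α₂)·DIC
At pH 6.94: [H⁺]/K1 = 10^-0.56 = 0.27542, K2/[H⁺] = 10^-3.38 = 0.00041687
α₁ = 1/(1 + 0.27542 + 0.00041687) = 1/1.2758 = 0.7838; α₂ = α₁·K2/[H⁺] = 0.0003267
α₁ + 2α₂ = 0.7845
DIC = CA / (α₁ + 2α₂) = 0.661 / 0.7845 = 0.843 mmol/L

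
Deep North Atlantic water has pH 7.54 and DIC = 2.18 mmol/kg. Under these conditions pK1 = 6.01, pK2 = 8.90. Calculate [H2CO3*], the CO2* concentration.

[CO2*] = 0.0600 mmol/kg

α₀ = 1 / (1 + K1/[H⁺] + K1K2/[H⁺]²) = 1 / (1 + 10^+1.53 + 10^+0.17)
   = 1 / (1 + 33.884 + 1.4791) = 1/36.364 = 0.02750
[CO2*] = α₀ × DIC = 0.02750 × 2.18 = 0.0600 mmol/kg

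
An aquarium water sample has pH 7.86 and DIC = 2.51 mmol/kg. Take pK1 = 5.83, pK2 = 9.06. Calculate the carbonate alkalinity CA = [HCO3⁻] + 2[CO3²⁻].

CA = 2.64 mmol/kg

CA = [HCO3⁻] + 2[CO3²⁻] = (α₁ + 2α₂)·DIC
At pH 7.86: [H⁺]/K1 = 10^-2.03 = 0.0093325, K2/[H⁺] = 10^-1.20 = 0.063096
α₁ = 1/(1 + 0.0093325 + 0.063096) = 1/1.0724 = 0.9325; α₂ = α₁·K2/[H⁺] = 0.05883
α₁ + 2α₂ = 1.0501
CA = 1.0501 × 2.51 = 2.64 mmol/kg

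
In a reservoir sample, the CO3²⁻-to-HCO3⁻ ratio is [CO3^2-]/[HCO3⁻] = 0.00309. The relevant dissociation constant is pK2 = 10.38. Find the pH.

From K2 = [H⁺][CO3^2-]/[HCO3⁻]:  pH = pK2 + log₁₀([CO3^2-]/[HCO3⁻])
log₁₀(0.00309) = -2.510
pH = 10.38 + (-2.510) = 7.87

pH = 7.87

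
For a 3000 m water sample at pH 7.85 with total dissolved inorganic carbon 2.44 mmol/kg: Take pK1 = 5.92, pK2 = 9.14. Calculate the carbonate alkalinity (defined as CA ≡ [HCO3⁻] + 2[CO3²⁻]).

CA = 2.53 mmol/kg

CA = [HCO3⁻] + 2[CO3²⁻] = (α₁ + 2α₂)·DIC
At pH 7.85: [H⁺]/K1 = 10^-1.93 = 0.011749, K2/[H⁺] = 10^-1.29 = 0.051286
α₁ = 1/(1 + 0.011749 + 0.051286) = 1/1.0630 = 0.9407; α₂ = α₁·K2/[H⁺] = 0.04825
α₁ + 2α₂ = 1.0372
CA = 1.0372 × 2.44 = 2.53 mmol/kg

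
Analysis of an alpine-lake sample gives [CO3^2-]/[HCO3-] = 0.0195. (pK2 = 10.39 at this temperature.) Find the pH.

pH = 8.68

From K2 = [H⁺][CO3^2-]/[HCO3-]:  pH = pK2 + log₁₀([CO3^2-]/[HCO3-])
log₁₀(0.0195) = -1.710
pH = 10.39 + (-1.710) = 8.68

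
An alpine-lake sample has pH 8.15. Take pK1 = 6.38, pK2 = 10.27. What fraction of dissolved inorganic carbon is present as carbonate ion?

α₂ = 1 / (1 + [H⁺]/K2 + [H⁺]²/(K1K2)) = 1 / (1 + 10^+2.12 + 10^+0.35)
   = 1 / (1 + 131.83 + 2.2387) = 1/135.06 = 0.007404

α₂ = 0.00740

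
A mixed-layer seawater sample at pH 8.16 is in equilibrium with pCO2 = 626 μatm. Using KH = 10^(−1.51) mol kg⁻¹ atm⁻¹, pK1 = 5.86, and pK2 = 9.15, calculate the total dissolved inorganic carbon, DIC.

DIC = 4.27 mmol/kg

[CO2*] = KH · pCO2 = 10^(−1.51) × 626×10^-6 = 1.935×10^-5 mol/kg
α₀ = 1/(1 + K1/[H⁺] + K1K2/[H⁺]²) = 1/(1 + 10^+2.30 + 10^+1.31) = 0.004526
DIC = [CO2*]/α₀ = 1.935×10^-5 / 0.004526 = 4.27 mmol/kg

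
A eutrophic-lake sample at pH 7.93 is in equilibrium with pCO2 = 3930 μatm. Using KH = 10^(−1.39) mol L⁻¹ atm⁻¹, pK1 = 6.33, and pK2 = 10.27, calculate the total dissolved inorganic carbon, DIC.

[CO2*] = KH · pCO2 = 10^(−1.39) × 3930×10^-6 = 1.601×10^-4 mol/L
α₀ = 1/(1 + K1/[H⁺] + K1K2/[H⁺]²) = 1/(1 + 10^+1.60 + 10^-0.74) = 0.02439
DIC = [CO2*]/α₀ = 1.601×10^-4 / 0.02439 = 6.56 mmol/L

DIC = 6.56 mmol/L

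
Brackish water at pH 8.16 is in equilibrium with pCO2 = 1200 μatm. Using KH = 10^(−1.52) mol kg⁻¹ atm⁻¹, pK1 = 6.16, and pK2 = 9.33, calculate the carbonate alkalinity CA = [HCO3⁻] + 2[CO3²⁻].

CA = 4.11 mmol/kg

[CO2*] = KH · pCO2 = 10^(−1.52) × 1200×10^-6 = 3.624×10^-5 mol/kg
α₀ = 1/(1 + K1/[H⁺] + K1K2/[H⁺]²) = 1/(1 + 10^+2.00 + 10^+0.83) = 0.009280
DIC = [CO2*]/α₀ = 3.624×10^-5 / 0.009280 = 3.905 mmol/kg
CA = (α₁ + 2α₂)·DIC = (0.9280 + 2×0.06274) × 3.905 = 4.11 mmol/kg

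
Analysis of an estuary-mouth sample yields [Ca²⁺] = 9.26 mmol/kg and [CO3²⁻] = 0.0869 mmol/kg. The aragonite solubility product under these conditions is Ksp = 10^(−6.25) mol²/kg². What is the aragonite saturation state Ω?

Ω = 1.43

Ksp = 10^(−6.25) = 5.623×10^-7
Ω = [Ca²⁺][CO3²⁻]/Ksp = (9.26×10^-3)(0.0869×10^-3) / 5.623×10^-7 = 1.43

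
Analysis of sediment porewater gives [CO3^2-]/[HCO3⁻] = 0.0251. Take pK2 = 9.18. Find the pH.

pH = 7.58

From K2 = [H⁺][CO3^2-]/[HCO3⁻]:  pH = pK2 + log₁₀([CO3^2-]/[HCO3⁻])
log₁₀(0.0251) = -1.600
pH = 9.18 + (-1.600) = 7.58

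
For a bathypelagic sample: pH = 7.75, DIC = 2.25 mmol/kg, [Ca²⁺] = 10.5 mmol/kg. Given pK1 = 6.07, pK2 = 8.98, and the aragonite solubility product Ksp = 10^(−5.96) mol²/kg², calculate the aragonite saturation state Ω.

Ω = 1.17

α₂ = 1 / (1 + [H⁺]/K2 + [H⁺]²/(K1K2)) = 1 / (1 + 10^+1.23 + 10^-0.45)
   = 1 / (1 + 16.982 + 0.35481) = 1/18.337 = 0.05453
[CO3²⁻] = α₂ × DIC = 0.05453 × 2.25 = 0.1227 mmol/kg
Ksp = 10^(−5.96) = 1.096×10^-6
Ω = [Ca²⁺][CO3²⁻]/Ksp = (10.5×10^-3)(1.227×10^-4) / 1.096×10^-6 = 1.17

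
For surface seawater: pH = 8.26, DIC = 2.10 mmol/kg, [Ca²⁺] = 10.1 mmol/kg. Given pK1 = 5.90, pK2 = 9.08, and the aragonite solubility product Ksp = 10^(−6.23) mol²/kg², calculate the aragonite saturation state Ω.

Ω = 4.72

α₂ = 1 / (1 + [H⁺]/K2 + [H⁺]²/(K1K2)) = 1 / (1 + 10^+0.82 + 10^-1.54)
   = 1 / (1 + 6.6069 + 0.028840) = 1/7.6358 = 0.1310
[CO3²⁻] = α₂ × DIC = 0.1310 × 2.10 = 0.2750 mmol/kg
Ksp = 10^(−6.23) = 5.888×10^-7
Ω = [Ca²⁺][CO3²⁻]/Ksp = (10.1×10^-3)(2.750×10^-4) / 5.888×10^-7 = 4.72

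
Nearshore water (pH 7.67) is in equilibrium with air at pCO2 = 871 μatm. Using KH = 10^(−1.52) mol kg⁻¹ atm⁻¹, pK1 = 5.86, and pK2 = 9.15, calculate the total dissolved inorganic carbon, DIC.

DIC = 1.78 mmol/kg

[CO2*] = KH · pCO2 = 10^(−1.52) × 871×10^-6 = 2.630×10^-5 mol/kg
α₀ = 1/(1 + K1/[H⁺] + K1K2/[H⁺]²) = 1/(1 + 10^+1.81 + 10^+0.33) = 0.01477
DIC = [CO2*]/α₀ = 2.630×10^-5 / 0.01477 = 1.78 mmol/kg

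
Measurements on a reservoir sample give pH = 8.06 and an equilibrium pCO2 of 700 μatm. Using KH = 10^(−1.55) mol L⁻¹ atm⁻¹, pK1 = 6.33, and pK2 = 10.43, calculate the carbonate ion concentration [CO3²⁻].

[CO3²⁻] = 4.52 μmol/L

[CO2*] = KH · pCO2 = 10^(−1.55) × 700×10^-6 = 1.973×10^-5 mol/L
α₀ = 1/(1 + K1/[H⁺] + K1K2/[H⁺]²) = 1/(1 + 10^+1.73 + 10^-0.64) = 0.01820
DIC = [CO2*]/α₀ = 1.973×10^-5 / 0.01820 = 1.084 mmol/L
[CO3²⁻] = α₂·DIC; α₂ = 0.004170, so [CO3²⁻] = 0.004170 × 1.084 = 0.00452 mmol/L = 4.52 μmol/L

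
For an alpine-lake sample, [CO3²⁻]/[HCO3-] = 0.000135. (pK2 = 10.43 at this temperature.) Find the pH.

From K2 = [H⁺][CO3²⁻]/[HCO3-]:  pH = pK2 + log₁₀([CO3²⁻]/[HCO3-])
log₁₀(0.000135) = -3.870
pH = 10.43 + (-3.870) = 6.56

pH = 6.56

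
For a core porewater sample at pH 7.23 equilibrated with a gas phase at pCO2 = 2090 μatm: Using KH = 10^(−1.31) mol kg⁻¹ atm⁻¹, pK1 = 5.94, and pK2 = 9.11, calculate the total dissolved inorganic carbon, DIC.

[CO2*] = KH · pCO2 = 10^(−1.31) × 2090×10^-6 = 1.024×10^-4 mol/kg
α₀ = 1/(1 + K1/[H⁺] + K1K2/[H⁺]²) = 1/(1 + 10^+1.29 + 10^-0.59) = 0.04818
DIC = [CO2*]/α₀ = 1.024×10^-4 / 0.04818 = 2.12 mmol/kg

DIC = 2.12 mmol/kg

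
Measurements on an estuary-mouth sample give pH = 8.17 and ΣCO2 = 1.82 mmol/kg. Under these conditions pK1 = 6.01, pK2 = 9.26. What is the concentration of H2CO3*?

[CO2*] = 11.6 μmol/kg

α₀ = 1 / (1 + K1/[H⁺] + K1K2/[H⁺]²) = 1 / (1 + 10^+2.16 + 10^+1.07)
   = 1 / (1 + 144.54 + 11.749) = 1/157.29 = 0.006358
[CO2*] = α₀ × DIC = 0.006358 × 1.82 = 0.0116 mmol/kg = 11.6 μmol/kg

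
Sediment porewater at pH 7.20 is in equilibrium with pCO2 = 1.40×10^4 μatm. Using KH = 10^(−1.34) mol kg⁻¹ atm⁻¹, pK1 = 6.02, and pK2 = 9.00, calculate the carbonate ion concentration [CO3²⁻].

[CO2*] = KH · pCO2 = 10^(−1.34) × 1.40×10^4×10^-6 = 6.399×10^-4 mol/kg
α₀ = 1/(1 + K1/[H⁺] + K1K2/[H⁺]²) = 1/(1 + 10^+1.18 + 10^-0.62) = 0.06107
DIC = [CO2*]/α₀ = 6.399×10^-4 / 0.06107 = 10.48 mmol/kg
[CO3²⁻] = α₂·DIC; α₂ = 0.01465, so [CO3²⁻] = 0.01465 × 10.48 = 0.154 mmol/kg

[CO3²⁻] = 0.154 mmol/kg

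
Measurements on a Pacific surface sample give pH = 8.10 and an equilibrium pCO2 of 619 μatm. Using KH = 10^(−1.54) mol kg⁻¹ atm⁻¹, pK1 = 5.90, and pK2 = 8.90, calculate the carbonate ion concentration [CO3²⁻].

[CO2*] = KH · pCO2 = 10^(−1.54) × 619×10^-6 = 1.785×10^-5 mol/kg
α₀ = 1/(1 + K1/[H⁺] + K1K2/[H⁺]²) = 1/(1 + 10^+2.20 + 10^+1.40) = 0.005417
DIC = [CO2*]/α₀ = 1.785×10^-5 / 0.005417 = 3.296 mmol/kg
[CO3²⁻] = α₂·DIC; α₂ = 0.1361, so [CO3²⁻] = 0.1361 × 3.296 = 0.448 mmol/kg

[CO3²⁻] = 0.448 mmol/kg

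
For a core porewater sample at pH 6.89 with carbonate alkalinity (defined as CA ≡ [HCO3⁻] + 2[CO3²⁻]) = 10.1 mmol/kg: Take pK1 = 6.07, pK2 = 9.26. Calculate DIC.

DIC = 11.6 mmol/kg

CA = [HCO3⁻] + 2[CO3²⁻] = (α₁ + 2α₂)·DIC
At pH 6.89: [H⁺]/K1 = 10^-0.82 = 0.15136, K2/[H⁺] = 10^-2.37 = 0.0042658
α₁ = 1/(1 + 0.15136 + 0.0042658) = 1/1.1556 = 0.8653; α₂ = α₁·K2/[H⁺] = 0.003691
α₁ + 2α₂ = 0.8727
DIC = CA / (α₁ + 2α₂) = 10.1 / 0.8727 = 11.6 mmol/kg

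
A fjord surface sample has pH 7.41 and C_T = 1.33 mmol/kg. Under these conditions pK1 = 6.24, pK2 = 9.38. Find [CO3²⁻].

α₂ = 1 / (1 + [H⁺]/K2 + [H⁺]²/(K1K2)) = 1 / (1 + 10^+1.97 + 10^+0.80)
   = 1 / (1 + 93.325 + 6.3096) = 1/100.64 = 0.009937
[CO3²⁻] = α₂ × DIC = 0.009937 × 1.33 = 0.0132 mmol/kg = 13.2 μmol/kg

[CO3²⁻] = 13.2 μmol/kg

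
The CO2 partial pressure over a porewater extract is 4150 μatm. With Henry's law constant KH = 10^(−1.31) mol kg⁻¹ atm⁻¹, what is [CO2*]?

KH = 10^(−1.31) = 4.898×10^-2 mol kg⁻¹ atm⁻¹
[CO2*] = KH · pCO2 = 4.898×10^-2 × 4150×10^-6 atm = 2.03×10^-4 mol/kg

[CO2*] = 203 μmol/kg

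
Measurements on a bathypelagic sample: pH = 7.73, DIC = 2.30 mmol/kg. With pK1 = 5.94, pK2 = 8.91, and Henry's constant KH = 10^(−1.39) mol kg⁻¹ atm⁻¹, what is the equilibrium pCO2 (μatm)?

α₀ = 1 / (1 + K1/[H⁺] + K1K2/[H⁺]²) = 1 / (1 + 10^+1.79 + 10^+0.61)
   = 1 / (1 + 61.660 + 4.0738) = 1/66.733 = 0.01499
[CO2*] = α₀ × DIC = 0.01499 × 2.30 = 0.03447 mmol/kg
pCO2 = [CO2*]/KH = 3.447×10^-5 / 4.074×10^-2 = 846 μatm

pCO2 = 846 μatm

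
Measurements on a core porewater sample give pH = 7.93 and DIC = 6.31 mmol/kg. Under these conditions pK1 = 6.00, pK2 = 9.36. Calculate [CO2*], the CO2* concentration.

α₀ = 1 / (1 + K1/[H⁺] + K1K2/[H⁺]²) = 1 / (1 + 10^+1.93 + 10^+0.50)
   = 1 / (1 + 85.114 + 3.1623) = 1/89.276 = 0.01120
[CO2*] = α₀ × DIC = 0.01120 × 6.31 = 0.0707 mmol/kg

[CO2*] = 0.0707 mmol/kg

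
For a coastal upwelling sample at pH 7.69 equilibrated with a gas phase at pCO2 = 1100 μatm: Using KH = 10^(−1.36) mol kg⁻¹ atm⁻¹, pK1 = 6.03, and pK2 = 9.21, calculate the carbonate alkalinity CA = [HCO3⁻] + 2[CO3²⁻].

[CO2*] = KH · pCO2 = 10^(−1.36) × 1100×10^-6 = 4.802×10^-5 mol/kg
α₀ = 1/(1 + K1/[H⁺] + K1K2/[H⁺]²) = 1/(1 + 10^+1.66 + 10^+0.14) = 0.02079
DIC = [CO2*]/α₀ = 4.802×10^-5 / 0.02079 = 2.309 mmol/kg
CA = (α₁ + 2α₂)·DIC = (0.9505 + 2×0.02870) × 2.309 = 2.33 mmol/kg

CA = 2.33 mmol/kg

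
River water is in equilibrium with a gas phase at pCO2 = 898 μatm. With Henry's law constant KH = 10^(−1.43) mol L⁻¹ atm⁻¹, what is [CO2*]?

[CO2*] = 33.4 μmol/L

KH = 10^(−1.43) = 3.715×10^-2 mol L⁻¹ atm⁻¹
[CO2*] = KH · pCO2 = 3.715×10^-2 × 898×10^-6 atm = 3.34×10^-5 mol/L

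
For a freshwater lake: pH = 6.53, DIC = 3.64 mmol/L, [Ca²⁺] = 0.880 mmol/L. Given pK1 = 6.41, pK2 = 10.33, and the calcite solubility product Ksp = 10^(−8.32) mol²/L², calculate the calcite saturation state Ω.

Ω = 0.0603

α₂ = 1 / (1 + [H⁺]/K2 + [H⁺]²/(K1K2)) = 1 / (1 + 10^+3.80 + 10^+3.68)
   = 1 / (1 + 6309.6 + 4786.3) = 1/1.1097×10^4 = 9.012×10^-5
[CO3²⁻] = α₂ × DIC = 9.012×10^-5 × 3.64 = 0.0003280 mmol/L = 0.3280 μmol/L
Ksp = 10^(−8.32) = 4.786×10^-9
Ω = [Ca²⁺][CO3²⁻]/Ksp = (0.880×10^-3)(3.280×10^-7) / 4.786×10^-9 = 0.0603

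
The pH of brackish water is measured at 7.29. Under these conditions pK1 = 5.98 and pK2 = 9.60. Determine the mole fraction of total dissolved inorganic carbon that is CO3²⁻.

α₂ = 0.00465

α₂ = 1 / (1 + [H⁺]/K2 + [H⁺]²/(K1K2)) = 1 / (1 + 10^+2.31 + 10^+1.00)
   = 1 / (1 + 204.17 + 10.000) = 1/215.17 = 0.004647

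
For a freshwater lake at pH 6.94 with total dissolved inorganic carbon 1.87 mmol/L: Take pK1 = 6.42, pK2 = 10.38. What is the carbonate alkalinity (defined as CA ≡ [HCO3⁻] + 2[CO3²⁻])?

CA = [HCO3⁻] + 2[CO3²⁻] = (α₁ + 2α₂)·DIC
At pH 6.94: [H⁺]/K1 = 10^-0.52 = 0.30200, K2/[H⁺] = 10^-3.44 = 0.00036308
α₁ = 1/(1 + 0.30200 + 0.00036308) = 1/1.3024 = 0.7678; α₂ = α₁·K2/[H⁺] = 0.0002788
α₁ + 2α₂ = 0.7684
CA = 0.7684 × 1.87 = 1.44 mmol/L

CA = 1.44 mmol/L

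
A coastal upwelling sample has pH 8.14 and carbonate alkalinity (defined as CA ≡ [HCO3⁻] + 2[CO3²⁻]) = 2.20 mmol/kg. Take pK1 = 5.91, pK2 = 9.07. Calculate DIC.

DIC = 2.00 mmol/kg

CA = [HCO3⁻] + 2[CO3²⁻] = (α₁ + 2α₂)·DIC
At pH 8.14: [H⁺]/K1 = 10^-2.23 = 0.0058884, K2/[H⁺] = 10^-0.93 = 0.11749
α₁ = 1/(1 + 0.0058884 + 0.11749) = 1/1.1234 = 0.8902; α₂ = α₁·K2/[H⁺] = 0.1046
α₁ + 2α₂ = 1.0993
DIC = CA / (α₁ + 2α₂) = 2.20 / 1.0993 = 2.00 mmol/kg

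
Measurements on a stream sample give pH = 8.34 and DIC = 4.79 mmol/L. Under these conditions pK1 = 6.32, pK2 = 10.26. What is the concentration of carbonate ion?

[CO3²⁻] = 0.0564 mmol/L

α₂ = 1 / (1 + [H⁺]/K2 + [H⁺]²/(K1K2)) = 1 / (1 + 10^+1.92 + 10^-0.10)
   = 1 / (1 + 83.176 + 0.79433) = 1/84.971 = 0.01177
[CO3²⁻] = α₂ × DIC = 0.01177 × 4.79 = 0.0564 mmol/L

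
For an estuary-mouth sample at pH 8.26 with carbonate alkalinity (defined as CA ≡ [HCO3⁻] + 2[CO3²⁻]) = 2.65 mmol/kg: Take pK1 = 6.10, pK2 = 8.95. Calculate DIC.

DIC = 2.28 mmol/kg

CA = [HCO3⁻] + 2[CO3²⁻] = (α₁ + 2α₂)·DIC
At pH 8.26: [H⁺]/K1 = 10^-2.16 = 0.0069183, K2/[H⁺] = 10^-0.69 = 0.20417
α₁ = 1/(1 + 0.0069183 + 0.20417) = 1/1.2111 = 0.8257; α₂ = α₁·K2/[H⁺] = 0.1686
α₁ + 2α₂ = 1.1629
DIC = CA / (α₁ + 2α₂) = 2.65 / 1.1629 = 2.28 mmol/kg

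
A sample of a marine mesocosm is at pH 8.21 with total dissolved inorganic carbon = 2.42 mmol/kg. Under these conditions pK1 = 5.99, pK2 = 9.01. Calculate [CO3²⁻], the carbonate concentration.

α₂ = 1 / (1 + [H⁺]/K2 + [H⁺]²/(K1K2)) = 1 / (1 + 10^+0.80 + 10^-1.42)
   = 1 / (1 + 6.3096 + 0.038019) = 1/7.3476 = 0.1361
[CO3²⁻] = α₂ × DIC = 0.1361 × 2.42 = 0.329 mmol/kg

[CO3²⁻] = 0.329 mmol/kg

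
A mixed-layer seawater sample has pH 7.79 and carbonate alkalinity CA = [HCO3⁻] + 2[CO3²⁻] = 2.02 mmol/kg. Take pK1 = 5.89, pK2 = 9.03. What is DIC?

CA = [HCO3⁻] + 2[CO3²⁻] = (α₁ + 2α₂)·DIC
At pH 7.79: [H⁺]/K1 = 10^-1.90 = 0.012589, K2/[H⁺] = 10^-1.24 = 0.057544
α₁ = 1/(1 + 0.012589 + 0.057544) = 1/1.0701 = 0.9345; α₂ = α₁·K2/[H⁺] = 0.05377
α₁ + 2α₂ = 1.0420
DIC = CA / (α₁ + 2α₂) = 2.02 / 1.0420 = 1.94 mmol/kg

DIC = 1.94 mmol/kg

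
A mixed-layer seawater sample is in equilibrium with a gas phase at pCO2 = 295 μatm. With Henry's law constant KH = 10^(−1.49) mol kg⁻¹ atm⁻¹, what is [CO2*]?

[CO2*] = 9.55 μmol/kg

KH = 10^(−1.49) = 3.236×10^-2 mol kg⁻¹ atm⁻¹
[CO2*] = KH · pCO2 = 3.236×10^-2 × 295×10^-6 atm = 9.55×10^-6 mol/kg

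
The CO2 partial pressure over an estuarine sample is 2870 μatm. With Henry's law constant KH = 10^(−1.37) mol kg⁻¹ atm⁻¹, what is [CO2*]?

[CO2*] = 122 μmol/kg

KH = 10^(−1.37) = 4.266×10^-2 mol kg⁻¹ atm⁻¹
[CO2*] = KH · pCO2 = 4.266×10^-2 × 2870×10^-6 atm = 1.22×10^-4 mol/kg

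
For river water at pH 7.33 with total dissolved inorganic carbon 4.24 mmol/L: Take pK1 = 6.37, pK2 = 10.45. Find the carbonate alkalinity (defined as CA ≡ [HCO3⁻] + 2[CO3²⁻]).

CA = [HCO3⁻] + 2[CO3²⁻] = (α₁ + 2α₂)·DIC
At pH 7.33: [H⁺]/K1 = 10^-0.96 = 0.10965, K2/[H⁺] = 10^-3.12 = 0.00075858
α₁ = 1/(1 + 0.10965 + 0.00075858) = 1/1.1104 = 0.9006; α₂ = α₁·K2/[H⁺] = 0.0006832
α₁ + 2α₂ = 0.9019
CA = 0.9019 × 4.24 = 3.82 mmol/L

CA = 3.82 mmol/L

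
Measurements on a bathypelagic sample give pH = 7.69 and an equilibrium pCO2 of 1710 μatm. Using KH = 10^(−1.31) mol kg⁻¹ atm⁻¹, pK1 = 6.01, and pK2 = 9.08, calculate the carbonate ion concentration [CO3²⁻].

[CO3²⁻] = 0.163 mmol/kg

[CO2*] = KH · pCO2 = 10^(−1.31) × 1710×10^-6 = 8.375×10^-5 mol/kg
α₀ = 1/(1 + K1/[H⁺] + K1K2/[H⁺]²) = 1/(1 + 10^+1.68 + 10^+0.29) = 0.01968
DIC = [CO2*]/α₀ = 8.375×10^-5 / 0.01968 = 4.256 mmol/kg
[CO3²⁻] = α₂·DIC; α₂ = 0.03837, so [CO3²⁻] = 0.03837 × 4.256 = 0.163 mmol/kg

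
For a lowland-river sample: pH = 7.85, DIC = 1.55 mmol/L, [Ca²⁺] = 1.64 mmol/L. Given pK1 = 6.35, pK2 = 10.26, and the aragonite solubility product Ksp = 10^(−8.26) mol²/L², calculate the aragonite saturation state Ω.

α₂ = 1 / (1 + [H⁺]/K2 + [H⁺]²/(K1K2)) = 1 / (1 + 10^+2.41 + 10^+0.91)
   = 1 / (1 + 257.04 + 8.1283) = 1/266.17 = 0.003757
[CO3²⁻] = α₂ × DIC = 0.003757 × 1.55 = 0.005823 mmol/L = 5.823 μmol/L
Ksp = 10^(−8.26) = 5.495×10^-9
Ω = [Ca²⁺][CO3²⁻]/Ksp = (1.64×10^-3)(5.823×10^-6) / 5.495×10^-9 = 1.74

Ω = 1.74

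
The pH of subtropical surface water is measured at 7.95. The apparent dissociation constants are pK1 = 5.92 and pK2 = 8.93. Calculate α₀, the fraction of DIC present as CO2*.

α₀ = 0.00838

α₀ = 1 / (1 + K1/[H⁺] + K1K2/[H⁺]²) = 1 / (1 + 10^+2.03 + 10^+1.05)
   = 1 / (1 + 107.15 + 11.220) = 1/119.37 = 0.008377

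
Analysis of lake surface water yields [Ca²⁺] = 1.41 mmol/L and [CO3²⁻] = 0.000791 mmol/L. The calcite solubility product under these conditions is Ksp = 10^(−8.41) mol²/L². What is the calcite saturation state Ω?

Ω = 0.287

Ksp = 10^(−8.41) = 3.890×10^-9
Ω = [Ca²⁺][CO3²⁻]/Ksp = (1.41×10^-3)(0.000791×10^-3) / 3.890×10^-9 = 0.287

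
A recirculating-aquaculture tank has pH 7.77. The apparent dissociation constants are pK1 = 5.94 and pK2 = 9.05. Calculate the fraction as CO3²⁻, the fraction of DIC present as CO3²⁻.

α₂ = 1 / (1 + [H⁺]/K2 + [H⁺]²/(K1K2)) = 1 / (1 + 10^+1.28 + 10^-0.55)
   = 1 / (1 + 19.055 + 0.28184) = 1/20.336 = 0.04917

α₂ = 0.0492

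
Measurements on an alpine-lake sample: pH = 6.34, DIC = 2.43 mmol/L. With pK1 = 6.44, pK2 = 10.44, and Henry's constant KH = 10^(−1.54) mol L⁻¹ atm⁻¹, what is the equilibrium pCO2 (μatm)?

α₀ = 1 / (1 + K1/[H⁺] + K1K2/[H⁺]²) = 1 / (1 + 10^-0.10 + 10^-4.20)
   = 1 / (1 + 0.79433 + 6.3096×10^-5) = 1/1.7944 = 0.5573
[CO2*] = α₀ × DIC = 0.5573 × 2.43 = 1.354 mmol/L
pCO2 = [CO2*]/KH = 1.354×10^-3 / 2.884×10^-2 = 4.70×10^4 μatm

pCO2 = 4.70×10^4 μatm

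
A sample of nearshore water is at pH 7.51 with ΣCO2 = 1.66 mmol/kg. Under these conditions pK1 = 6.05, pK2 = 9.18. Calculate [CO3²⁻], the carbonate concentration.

α₂ = 1 / (1 + [H⁺]/K2 + [H⁺]²/(K1K2)) = 1 / (1 + 10^+1.67 + 10^+0.21)
   = 1 / (1 + 46.774 + 1.6218) = 1/49.395 = 0.02024
[CO3²⁻] = α₂ × DIC = 0.02024 × 1.66 = 0.0336 mmol/kg

[CO3²⁻] = 0.0336 mmol/kg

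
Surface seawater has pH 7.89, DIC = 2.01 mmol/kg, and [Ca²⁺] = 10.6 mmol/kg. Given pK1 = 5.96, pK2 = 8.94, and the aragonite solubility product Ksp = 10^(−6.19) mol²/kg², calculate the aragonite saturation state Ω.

Ω = 2.67

α₂ = 1 / (1 + [H⁺]/K2 + [H⁺]²/(K1K2)) = 1 / (1 + 10^+1.05 + 10^-0.88)
   = 1 / (1 + 11.220 + 0.13183) = 1/12.352 = 0.08096
[CO3²⁻] = α₂ × DIC = 0.08096 × 2.01 = 0.1627 mmol/kg
Ksp = 10^(−6.19) = 6.457×10^-7
Ω = [Ca²⁺][CO3²⁻]/Ksp = (10.6×10^-3)(1.627×10^-4) / 6.457×10^-7 = 2.67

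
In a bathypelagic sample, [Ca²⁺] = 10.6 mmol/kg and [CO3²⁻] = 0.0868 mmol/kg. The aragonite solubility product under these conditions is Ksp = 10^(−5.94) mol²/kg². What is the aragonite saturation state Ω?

Ksp = 10^(−5.94) = 1.148×10^-6
Ω = [Ca²⁺][CO3²⁻]/Ksp = (10.6×10^-3)(0.0868×10^-3) / 1.148×10^-6 = 0.801

Ω = 0.801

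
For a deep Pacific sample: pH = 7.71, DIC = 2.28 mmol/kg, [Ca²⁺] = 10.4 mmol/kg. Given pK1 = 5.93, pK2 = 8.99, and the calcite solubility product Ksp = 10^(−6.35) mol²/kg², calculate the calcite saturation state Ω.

Ω = 2.61

α₂ = 1 / (1 + [H⁺]/K2 + [H⁺]²/(K1K2)) = 1 / (1 + 10^+1.28 + 10^-0.50)
   = 1 / (1 + 19.055 + 0.31623) = 1/20.371 = 0.04909
[CO3²⁻] = α₂ × DIC = 0.04909 × 2.28 = 0.1119 mmol/kg
Ksp = 10^(−6.35) = 4.467×10^-7
Ω = [Ca²⁺][CO3²⁻]/Ksp = (10.4×10^-3)(1.119×10^-4) / 4.467×10^-7 = 2.61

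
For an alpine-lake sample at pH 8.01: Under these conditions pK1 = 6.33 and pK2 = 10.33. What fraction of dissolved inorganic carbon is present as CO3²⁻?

α₂ = 0.00467

α₂ = 1 / (1 + [H⁺]/K2 + [H⁺]²/(K1K2)) = 1 / (1 + 10^+2.32 + 10^+0.64)
   = 1 / (1 + 208.93 + 4.3652) = 1/214.29 = 0.004666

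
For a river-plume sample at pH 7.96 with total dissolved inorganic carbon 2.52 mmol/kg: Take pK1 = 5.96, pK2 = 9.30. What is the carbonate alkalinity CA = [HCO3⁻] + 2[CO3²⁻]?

CA = [HCO3⁻] + 2[CO3²⁻] = (α₁ + 2α₂)·DIC
At pH 7.96: [H⁺]/K1 = 10^-2.00 = 0.010000, K2/[H⁺] = 10^-1.34 = 0.045709
α₁ = 1/(1 + 0.010000 + 0.045709) = 1/1.0557 = 0.9472; α₂ = α₁·K2/[H⁺] = 0.04330
α₁ + 2α₂ = 1.0338
CA = 1.0338 × 2.52 = 2.61 mmol/kg

CA = 2.61 mmol/kg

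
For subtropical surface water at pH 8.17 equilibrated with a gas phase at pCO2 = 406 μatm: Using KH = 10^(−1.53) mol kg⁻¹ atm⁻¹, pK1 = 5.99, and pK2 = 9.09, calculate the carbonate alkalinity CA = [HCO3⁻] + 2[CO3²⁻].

[CO2*] = KH · pCO2 = 10^(−1.53) × 406×10^-6 = 1.198×10^-5 mol/kg
α₀ = 1/(1 + K1/[H⁺] + K1K2/[H⁺]²) = 1/(1 + 10^+2.18 + 10^+1.26) = 0.005863
DIC = [CO2*]/α₀ = 1.198×10^-5 / 0.005863 = 2.044 mmol/kg
CA = (α₁ + 2α₂)·DIC = (0.8874 + 2×0.1067) × 2.044 = 2.25 mmol/kg

CA = 2.25 mmol/kg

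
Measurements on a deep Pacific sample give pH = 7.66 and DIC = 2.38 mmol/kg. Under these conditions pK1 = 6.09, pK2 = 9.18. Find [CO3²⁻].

[CO3²⁻] = 0.0680 mmol/kg

α₂ = 1 / (1 + [H⁺]/K2 + [H⁺]²/(K1K2)) = 1 / (1 + 10^+1.52 + 10^-0.05)
   = 1 / (1 + 33.113 + 0.89125) = 1/35.004 = 0.02857
[CO3²⁻] = α₂ × DIC = 0.02857 × 2.38 = 0.0680 mmol/kg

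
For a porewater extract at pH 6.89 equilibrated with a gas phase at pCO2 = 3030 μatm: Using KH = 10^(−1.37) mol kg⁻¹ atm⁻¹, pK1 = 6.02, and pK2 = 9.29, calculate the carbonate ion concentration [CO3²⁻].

[CO3²⁻] = 3.81 μmol/kg

[CO2*] = KH · pCO2 = 10^(−1.37) × 3030×10^-6 = 1.293×10^-4 mol/kg
α₀ = 1/(1 + K1/[H⁺] + K1K2/[H⁺]²) = 1/(1 + 10^+0.87 + 10^-1.53) = 0.1184
DIC = [CO2*]/α₀ = 1.293×10^-4 / 0.1184 = 1.091 mmol/kg
[CO3²⁻] = α₂·DIC; α₂ = 0.003496, so [CO3²⁻] = 0.003496 × 1.091 = 0.00381 mmol/kg = 3.81 μmol/kg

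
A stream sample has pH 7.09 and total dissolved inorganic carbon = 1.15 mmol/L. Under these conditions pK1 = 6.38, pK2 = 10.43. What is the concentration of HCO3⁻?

[HCO3⁻] = 0.962 mmol/L

α₁ = 1 / (1 + [H⁺]/K1 + K2/[H⁺]) = 1 / (1 + 10^-0.71 + 10^-3.34)
   = 1 / (1 + 0.19498 + 0.00045709) = 1/1.1954 = 0.8365
[HCO3⁻] = α₁ × DIC = 0.8365 × 1.15 = 0.962 mmol/L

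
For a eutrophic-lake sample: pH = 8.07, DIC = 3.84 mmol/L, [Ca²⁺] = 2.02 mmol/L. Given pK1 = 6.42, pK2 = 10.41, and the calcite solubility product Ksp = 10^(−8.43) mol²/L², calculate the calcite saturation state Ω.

α₂ = 1 / (1 + [H⁺]/K2 + [H⁺]²/(K1K2)) = 1 / (1 + 10^+2.34 + 10^+0.69)
   = 1 / (1 + 218.78 + 4.8978) = 1/224.67 = 0.004451
[CO3²⁻] = α₂ × DIC = 0.004451 × 3.84 = 0.01709 mmol/L = 17.09 μmol/L
Ksp = 10^(−8.43) = 3.715×10^-9
Ω = [Ca²⁺][CO3²⁻]/Ksp = (2.02×10^-3)(1.709×10^-5) / 3.715×10^-9 = 9.29

Ω = 9.29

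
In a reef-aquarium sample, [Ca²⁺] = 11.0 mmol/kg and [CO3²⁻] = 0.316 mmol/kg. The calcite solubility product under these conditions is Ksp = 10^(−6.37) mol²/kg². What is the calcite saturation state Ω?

Ω = 8.15

Ksp = 10^(−6.37) = 4.266×10^-7
Ω = [Ca²⁺][CO3²⁻]/Ksp = (11.0×10^-3)(0.316×10^-3) / 4.266×10^-7 = 8.15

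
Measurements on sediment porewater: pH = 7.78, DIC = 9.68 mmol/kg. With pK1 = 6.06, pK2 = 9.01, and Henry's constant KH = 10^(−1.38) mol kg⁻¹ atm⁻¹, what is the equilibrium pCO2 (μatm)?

α₀ = 1 / (1 + K1/[H⁺] + K1K2/[H⁺]²) = 1 / (1 + 10^+1.72 + 10^+0.49)
   = 1 / (1 + 52.481 + 3.0903) = 1/56.571 = 0.01768
[CO2*] = α₀ × DIC = 0.01768 × 9.68 = 0.1711 mmol/kg
pCO2 = [CO2*]/KH = 1.711×10^-4 / 4.169×10^-2 = 4100 μatm

pCO2 = 4100 μatm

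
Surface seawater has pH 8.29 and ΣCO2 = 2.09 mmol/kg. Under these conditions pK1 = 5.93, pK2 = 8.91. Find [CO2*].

[CO2*] = 7.33 μmol/kg

α₀ = 1 / (1 + K1/[H⁺] + K1K2/[H⁺]²) = 1 / (1 + 10^+2.36 + 10^+1.74)
   = 1 / (1 + 229.09 + 54.954) = 1/285.04 = 0.003508
[CO2*] = α₀ × DIC = 0.003508 × 2.09 = 0.00733 mmol/kg = 7.33 μmol/kg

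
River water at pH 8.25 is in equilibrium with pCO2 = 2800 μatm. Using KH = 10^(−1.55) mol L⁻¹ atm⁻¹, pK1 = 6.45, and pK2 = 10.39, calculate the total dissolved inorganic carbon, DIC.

[CO2*] = KH · pCO2 = 10^(−1.55) × 2800×10^-6 = 7.891×10^-5 mol/L
α₀ = 1/(1 + K1/[H⁺] + K1K2/[H⁺]²) = 1/(1 + 10^+1.80 + 10^-0.34) = 0.01549
DIC = [CO2*]/α₀ = 7.891×10^-5 / 0.01549 = 5.09 mmol/L

DIC = 5.09 mmol/L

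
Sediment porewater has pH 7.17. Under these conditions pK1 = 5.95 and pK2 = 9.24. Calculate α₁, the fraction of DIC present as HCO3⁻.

α₁ = 1 / (1 + [H⁺]/K1 + K2/[H⁺]) = 1 / (1 + 10^-1.22 + 10^-2.07)
   = 1 / (1 + 0.060256 + 0.0085114) = 1/1.0688 = 0.9357

α₁ = 0.936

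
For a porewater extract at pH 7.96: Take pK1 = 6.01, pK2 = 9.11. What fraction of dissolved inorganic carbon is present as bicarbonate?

α₁ = 0.924

α₁ = 1 / (1 + [H⁺]/K1 + K2/[H⁺]) = 1 / (1 + 10^-1.95 + 10^-1.15)
   = 1 / (1 + 0.011220 + 0.070795) = 1/1.0820 = 0.9242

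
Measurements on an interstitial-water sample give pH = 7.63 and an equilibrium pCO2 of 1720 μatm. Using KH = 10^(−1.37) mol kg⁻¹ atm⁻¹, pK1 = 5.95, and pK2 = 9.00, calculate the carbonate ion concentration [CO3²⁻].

[CO3²⁻] = 0.150 mmol/kg

[CO2*] = KH · pCO2 = 10^(−1.37) × 1720×10^-6 = 7.337×10^-5 mol/kg
α₀ = 1/(1 + K1/[H⁺] + K1K2/[H⁺]²) = 1/(1 + 10^+1.68 + 10^+0.31) = 0.01964
DIC = [CO2*]/α₀ = 7.337×10^-5 / 0.01964 = 3.735 mmol/kg
[CO3²⁻] = α₂·DIC; α₂ = 0.04011, so [CO3²⁻] = 0.04011 × 3.735 = 0.150 mmol/kg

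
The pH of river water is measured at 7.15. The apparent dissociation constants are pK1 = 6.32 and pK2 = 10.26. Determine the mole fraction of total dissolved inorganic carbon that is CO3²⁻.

α₂ = 0.000676

α₂ = 1 / (1 + [H⁺]/K2 + [H⁺]²/(K1K2)) = 1 / (1 + 10^+3.11 + 10^+2.28)
   = 1 / (1 + 1288.2 + 190.55) = 1/1479.8 = 0.0006758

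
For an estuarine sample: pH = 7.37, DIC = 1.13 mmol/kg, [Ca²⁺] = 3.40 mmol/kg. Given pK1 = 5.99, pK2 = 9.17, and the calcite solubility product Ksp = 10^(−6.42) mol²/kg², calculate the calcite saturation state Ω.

α₂ = 1 / (1 + [H⁺]/K2 + [H⁺]²/(K1K2)) = 1 / (1 + 10^+1.80 + 10^+0.42)
   = 1 / (1 + 63.096 + 2.6303) = 1/66.726 = 0.01499
[CO3²⁻] = α₂ × DIC = 0.01499 × 1.13 = 0.01693 mmol/kg = 16.93 μmol/kg
Ksp = 10^(−6.42) = 3.802×10^-7
Ω = [Ca²⁺][CO3²⁻]/Ksp = (3.40×10^-3)(1.693×10^-5) / 3.802×10^-7 = 0.151

Ω = 0.151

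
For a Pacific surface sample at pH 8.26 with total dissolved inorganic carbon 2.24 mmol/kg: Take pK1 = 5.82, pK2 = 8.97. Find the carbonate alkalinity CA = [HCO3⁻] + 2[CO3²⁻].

CA = 2.60 mmol/kg

CA = [HCO3⁻] + 2[CO3²⁻] = (α₁ + 2α₂)·DIC
At pH 8.26: [H⁺]/K1 = 10^-2.44 = 0.0036308, K2/[H⁺] = 10^-0.71 = 0.19498
α₁ = 1/(1 + 0.0036308 + 0.19498) = 1/1.1986 = 0.8343; α₂ = α₁·K2/[H⁺] = 0.1627
α₁ + 2α₂ = 1.1596
CA = 1.1596 × 2.24 = 2.60 mmol/kg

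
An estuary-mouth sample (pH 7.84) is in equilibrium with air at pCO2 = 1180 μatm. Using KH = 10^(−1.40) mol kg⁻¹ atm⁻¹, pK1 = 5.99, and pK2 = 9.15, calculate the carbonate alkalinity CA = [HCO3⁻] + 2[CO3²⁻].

[CO2*] = KH · pCO2 = 10^(−1.40) × 1180×10^-6 = 4.698×10^-5 mol/kg
α₀ = 1/(1 + K1/[H⁺] + K1K2/[H⁺]²) = 1/(1 + 10^+1.85 + 10^+0.54) = 0.01329
DIC = [CO2*]/α₀ = 4.698×10^-5 / 0.01329 = 3.536 mmol/kg
CA = (α₁ + 2α₂)·DIC = (0.9406 + 2×0.04607) × 3.536 = 3.65 mmol/kg

CA = 3.65 mmol/kg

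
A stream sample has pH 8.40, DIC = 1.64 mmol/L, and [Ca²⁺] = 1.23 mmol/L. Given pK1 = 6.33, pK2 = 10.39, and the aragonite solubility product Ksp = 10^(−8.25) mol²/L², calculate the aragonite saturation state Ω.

α₂ = 1 / (1 + [H⁺]/K2 + [H⁺]²/(K1K2)) = 1 / (1 + 10^+1.99 + 10^-0.08)
   = 1 / (1 + 97.724 + 0.83176) = 1/99.555 = 0.01004
[CO3²⁻] = α₂ × DIC = 0.01004 × 1.64 = 0.01647 mmol/L = 16.47 μmol/L
Ksp = 10^(−8.25) = 5.623×10^-9
Ω = [Ca²⁺][CO3²⁻]/Ksp = (1.23×10^-3)(1.647×10^-5) / 5.623×10^-9 = 3.60

Ω = 3.60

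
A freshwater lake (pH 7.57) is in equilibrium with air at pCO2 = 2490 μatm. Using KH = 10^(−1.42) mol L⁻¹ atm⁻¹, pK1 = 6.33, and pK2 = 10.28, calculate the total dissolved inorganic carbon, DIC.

DIC = 1.74 mmol/L

[CO2*] = KH · pCO2 = 10^(−1.42) × 2490×10^-6 = 9.467×10^-5 mol/L
α₀ = 1/(1 + K1/[H⁺] + K1K2/[H⁺]²) = 1/(1 + 10^+1.24 + 10^-1.47) = 0.05431
DIC = [CO2*]/α₀ = 9.467×10^-5 / 0.05431 = 1.74 mmol/L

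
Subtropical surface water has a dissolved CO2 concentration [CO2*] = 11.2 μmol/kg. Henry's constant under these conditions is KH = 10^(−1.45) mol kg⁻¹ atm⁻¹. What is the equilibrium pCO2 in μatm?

KH = 10^(−1.45) = 3.548×10^-2 mol kg⁻¹ atm⁻¹
pCO2 = [CO2*]/KH = 11.2×10^-6 / 3.548×10^-2 = 3.16×10^-4 atm = 316 μatm

pCO2 = 316 μatm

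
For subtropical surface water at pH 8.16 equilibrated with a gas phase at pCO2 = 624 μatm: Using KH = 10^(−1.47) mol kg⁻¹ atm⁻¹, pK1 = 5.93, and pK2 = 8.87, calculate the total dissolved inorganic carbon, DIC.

[CO2*] = KH · pCO2 = 10^(−1.47) × 624×10^-6 = 2.114×10^-5 mol/kg
α₀ = 1/(1 + K1/[H⁺] + K1K2/[H⁺]²) = 1/(1 + 10^+2.23 + 10^+1.52) = 0.004903
DIC = [CO2*]/α₀ = 2.114×10^-5 / 0.004903 = 4.31 mmol/kg

DIC = 4.31 mmol/kg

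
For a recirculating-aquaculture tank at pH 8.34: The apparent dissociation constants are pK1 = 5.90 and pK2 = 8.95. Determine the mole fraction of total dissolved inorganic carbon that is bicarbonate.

α₁ = 0.801

α₁ = 1 / (1 + [H⁺]/K1 + K2/[H⁺]) = 1 / (1 + 10^-2.44 + 10^-0.61)
   = 1 / (1 + 0.0036308 + 0.24547) = 1/1.2491 = 0.8006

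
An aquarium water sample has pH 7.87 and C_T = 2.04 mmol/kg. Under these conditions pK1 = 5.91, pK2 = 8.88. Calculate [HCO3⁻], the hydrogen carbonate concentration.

α₁ = 1 / (1 + [H⁺]/K1 + K2/[H⁺]) = 1 / (1 + 10^-1.96 + 10^-1.01)
   = 1 / (1 + 0.010965 + 0.097724) = 1/1.1087 = 0.9020
[HCO3⁻] = α₁ × DIC = 0.9020 × 2.04 = 1.84 mmol/kg

[HCO3⁻] = 1.84 mmol/kg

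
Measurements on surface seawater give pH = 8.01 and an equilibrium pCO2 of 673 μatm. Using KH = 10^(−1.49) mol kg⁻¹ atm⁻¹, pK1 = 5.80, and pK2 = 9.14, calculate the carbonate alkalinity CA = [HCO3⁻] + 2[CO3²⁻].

[CO2*] = KH · pCO2 = 10^(−1.49) × 673×10^-6 = 2.178×10^-5 mol/kg
α₀ = 1/(1 + K1/[H⁺] + K1K2/[H⁺]²) = 1/(1 + 10^+2.21 + 10^+1.08) = 0.005708
DIC = [CO2*]/α₀ = 2.178×10^-5 / 0.005708 = 3.816 mmol/kg
CA = (α₁ + 2α₂)·DIC = (0.9257 + 2×0.06862) × 3.816 = 4.06 mmol/kg

CA = 4.06 mmol/kg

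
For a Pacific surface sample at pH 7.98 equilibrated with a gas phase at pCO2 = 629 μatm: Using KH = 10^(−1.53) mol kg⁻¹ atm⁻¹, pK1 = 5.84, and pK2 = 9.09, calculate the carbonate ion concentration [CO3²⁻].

[CO2*] = KH · pCO2 = 10^(−1.53) × 629×10^-6 = 1.856×10^-5 mol/kg
α₀ = 1/(1 + K1/[H⁺] + K1K2/[H⁺]²) = 1/(1 + 10^+2.14 + 10^+1.03) = 0.006678
DIC = [CO2*]/α₀ = 1.856×10^-5 / 0.006678 = 2.780 mmol/kg
[CO3²⁻] = α₂·DIC; α₂ = 0.07155, so [CO3²⁻] = 0.07155 × 2.780 = 0.199 mmol/kg

[CO3²⁻] = 0.199 mmol/kg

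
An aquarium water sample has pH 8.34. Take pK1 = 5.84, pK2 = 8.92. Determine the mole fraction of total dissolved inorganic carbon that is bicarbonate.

α₁ = 0.790

α₁ = 1 / (1 + [H⁺]/K1 + K2/[H⁺]) = 1 / (1 + 10^-2.50 + 10^-0.58)
   = 1 / (1 + 0.0031623 + 0.26303) = 1/1.2662 = 0.7898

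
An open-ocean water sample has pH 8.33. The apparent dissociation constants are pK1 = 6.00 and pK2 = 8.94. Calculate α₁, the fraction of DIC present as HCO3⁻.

α₁ = 1 / (1 + [H⁺]/K1 + K2/[H⁺]) = 1 / (1 + 10^-2.33 + 10^-0.61)
   = 1 / (1 + 0.0046774 + 0.24547) = 1/1.2501 = 0.7999

α₁ = 0.800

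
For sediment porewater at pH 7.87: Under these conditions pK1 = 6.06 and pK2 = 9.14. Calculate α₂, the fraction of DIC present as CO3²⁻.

α₂ = 1 / (1 + [H⁺]/K2 + [H⁺]²/(K1K2)) = 1 / (1 + 10^+1.27 + 10^-0.54)
   = 1 / (1 + 18.621 + 0.28840) = 1/19.909 = 0.05023

α₂ = 0.0502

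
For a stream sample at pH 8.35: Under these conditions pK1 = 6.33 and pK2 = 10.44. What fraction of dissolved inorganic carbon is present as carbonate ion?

α₂ = 1 / (1 + [H⁺]/K2 + [H⁺]²/(K1K2)) = 1 / (1 + 10^+2.09 + 10^+0.07)
   = 1 / (1 + 123.03 + 1.1749) = 1/125.20 = 0.007987

α₂ = 0.00799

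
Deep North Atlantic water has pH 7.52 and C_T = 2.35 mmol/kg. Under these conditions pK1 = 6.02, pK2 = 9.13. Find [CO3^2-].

[CO3²⁻] = 0.0546 mmol/kg

α₂ = 1 / (1 + [H⁺]/K2 + [H⁺]²/(K1K2)) = 1 / (1 + 10^+1.61 + 10^+0.11)
   = 1 / (1 + 40.738 + 1.2882) = 1/43.026 = 0.02324
[CO3²⁻] = α₂ × DIC = 0.02324 × 2.35 = 0.0546 mmol/kg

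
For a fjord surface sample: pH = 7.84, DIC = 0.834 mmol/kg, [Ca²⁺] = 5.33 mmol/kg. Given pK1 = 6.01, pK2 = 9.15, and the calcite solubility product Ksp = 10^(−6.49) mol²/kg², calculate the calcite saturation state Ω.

Ω = 0.632

α₂ = 1 / (1 + [H⁺]/K2 + [H⁺]²/(K1K2)) = 1 / (1 + 10^+1.31 + 10^-0.52)
   = 1 / (1 + 20.417 + 0.30200) = 1/21.719 = 0.04604
[CO3²⁻] = α₂ × DIC = 0.04604 × 0.834 = 0.03840 mmol/kg
Ksp = 10^(−6.49) = 3.236×10^-7
Ω = [Ca²⁺][CO3²⁻]/Ksp = (5.33×10^-3)(3.840×10^-5) / 3.236×10^-7 = 0.632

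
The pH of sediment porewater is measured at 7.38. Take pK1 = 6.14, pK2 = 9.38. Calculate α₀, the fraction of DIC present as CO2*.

α₀ = 0.0539

α₀ = 1 / (1 + K1/[H⁺] + K1K2/[H⁺]²) = 1 / (1 + 10^+1.24 + 10^-0.76)
   = 1 / (1 + 17.378 + 0.17378) = 1/18.552 = 0.05390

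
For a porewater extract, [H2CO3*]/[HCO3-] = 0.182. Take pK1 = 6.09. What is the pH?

From K1 = [H⁺][HCO3-]/[H2CO3*]:  pH = pK1 − log₁₀([H2CO3*]/[HCO3-])
log₁₀(0.182) = -0.740
pH = 6.09 − (-0.740) = 6.83

pH = 6.83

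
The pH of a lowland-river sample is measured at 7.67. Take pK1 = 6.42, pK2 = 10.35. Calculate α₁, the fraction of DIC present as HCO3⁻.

α₁ = 1 / (1 + [H⁺]/K1 + K2/[H⁺]) = 1 / (1 + 10^-1.25 + 10^-2.68)
   = 1 / (1 + 0.056234 + 0.0020893) = 1/1.0583 = 0.9449

α₁ = 0.945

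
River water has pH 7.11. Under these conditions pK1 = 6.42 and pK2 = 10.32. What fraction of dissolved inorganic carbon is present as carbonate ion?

α₂ = 1 / (1 + [H⁺]/K2 + [H⁺]²/(K1K2)) = 1 / (1 + 10^+3.21 + 10^+2.52)
   = 1 / (1 + 1621.8 + 331.13) = 1/1953.9 = 0.0005118

α₂ = 0.000512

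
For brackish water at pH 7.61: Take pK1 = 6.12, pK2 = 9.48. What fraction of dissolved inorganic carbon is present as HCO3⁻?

α₁ = 0.956

α₁ = 1 / (1 + [H⁺]/K1 + K2/[H⁺]) = 1 / (1 + 10^-1.49 + 10^-1.87)
   = 1 / (1 + 0.032359 + 0.013490) = 1/1.0458 = 0.9562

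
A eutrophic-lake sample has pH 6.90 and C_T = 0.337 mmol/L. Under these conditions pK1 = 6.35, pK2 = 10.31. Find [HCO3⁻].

α₁ = 1 / (1 + [H⁺]/K1 + K2/[H⁺]) = 1 / (1 + 10^-0.55 + 10^-3.41)
   = 1 / (1 + 0.28184 + 0.00038905) = 1/1.2822 = 0.7799
[HCO3⁻] = α₁ × DIC = 0.7799 × 0.337 = 0.263 mmol/L

[HCO3⁻] = 0.263 mmol/L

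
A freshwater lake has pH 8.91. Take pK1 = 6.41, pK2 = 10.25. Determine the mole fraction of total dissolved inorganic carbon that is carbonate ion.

α₂ = 1 / (1 + [H⁺]/K2 + [H⁺]²/(K1K2)) = 1 / (1 + 10^+1.34 + 10^-1.16)
   = 1 / (1 + 21.878 + 0.069183) = 1/22.947 = 0.04358

α₂ = 0.0436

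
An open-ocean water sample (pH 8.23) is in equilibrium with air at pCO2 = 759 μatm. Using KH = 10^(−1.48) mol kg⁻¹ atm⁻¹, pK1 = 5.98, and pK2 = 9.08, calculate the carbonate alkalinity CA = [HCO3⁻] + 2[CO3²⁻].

[CO2*] = KH · pCO2 = 10^(−1.48) × 759×10^-6 = 2.513×10^-5 mol/kg
α₀ = 1/(1 + K1/[H⁺] + K1K2/[H⁺]²) = 1/(1 + 10^+2.25 + 10^+1.40) = 0.004903
DIC = [CO2*]/α₀ = 2.513×10^-5 / 0.004903 = 5.126 mmol/kg
CA = (α₁ + 2α₂)·DIC = (0.8719 + 2×0.1232) × 5.126 = 5.73 mmol/kg

CA = 5.73 mmol/kg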